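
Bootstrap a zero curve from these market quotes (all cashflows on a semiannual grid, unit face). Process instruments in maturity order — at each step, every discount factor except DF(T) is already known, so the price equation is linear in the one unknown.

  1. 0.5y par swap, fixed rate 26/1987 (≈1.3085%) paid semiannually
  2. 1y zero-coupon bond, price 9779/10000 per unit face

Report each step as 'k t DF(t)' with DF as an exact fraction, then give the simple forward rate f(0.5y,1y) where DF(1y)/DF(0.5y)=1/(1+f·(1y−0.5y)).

step 1 [0.5y] swap r/2=13/1987: DF=(1 − 13/1987·(0))/(1+13/1987) = 1987/2000 ≈ 0.993500
step 2 [1y] zero: DF = P = 9779/10000 ≈ 0.977900

1 1/2 1987/2000
2 1 9779/10000
f(0.5y,1y) = ((1987/2000)/(9779/10000) − 1)/(1/2) = 312/9779 ≈ 3.1905%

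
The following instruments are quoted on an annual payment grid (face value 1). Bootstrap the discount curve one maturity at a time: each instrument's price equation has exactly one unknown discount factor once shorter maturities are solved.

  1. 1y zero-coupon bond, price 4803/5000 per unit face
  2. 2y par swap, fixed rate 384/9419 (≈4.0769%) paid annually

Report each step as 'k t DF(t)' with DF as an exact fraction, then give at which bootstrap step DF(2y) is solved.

step 1 [1y] zero: DF = P = 4803/5000 ≈ 0.960600
step 2 [2y] swap r/1=384/9419: DF=(1 − 384/9419·(0.960600))/(1+384/9419) = 577/625 ≈ 0.923200

1 1 4803/5000
2 2 577/625
DF(2y) is solved at step 2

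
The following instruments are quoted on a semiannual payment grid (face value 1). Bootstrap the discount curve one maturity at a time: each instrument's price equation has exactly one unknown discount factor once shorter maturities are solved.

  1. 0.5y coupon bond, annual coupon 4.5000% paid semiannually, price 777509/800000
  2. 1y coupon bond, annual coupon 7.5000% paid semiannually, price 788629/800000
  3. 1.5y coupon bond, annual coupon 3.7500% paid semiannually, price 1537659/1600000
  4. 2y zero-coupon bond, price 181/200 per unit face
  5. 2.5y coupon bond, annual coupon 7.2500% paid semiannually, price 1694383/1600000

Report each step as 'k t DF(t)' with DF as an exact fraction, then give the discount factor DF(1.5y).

step 1 [0.5y] bond c/2=9/400: DF=(777509/800000 − 9/400·(0))/(1+9/400) = 1901/2000 ≈ 0.950500
step 2 [1y] bond c/2=3/80: DF=(788629/800000 − 3/80·(0.950500))/(1+3/80) = 4579/5000 ≈ 0.915800
step 3 [1.5y] bond c/2=3/160: DF=(1537659/1600000 − 3/160·(0.950500+0.915800))/(1+3/160) = 909/1000 ≈ 0.909000
step 4 [2y] zero: DF = P = 181/200 ≈ 0.905000
step 5 [2.5y] bond c/2=29/800: DF=(1694383/1600000 − 29/800·(0.950500+0.915800+0.909000+0.905000))/(1+29/800) = 2233/2500 ≈ 0.893200

1 1/2 1901/2000
2 1 4579/5000
3 3/2 909/1000
4 2 181/200
5 5/2 2233/2500
DF(1.5y) = 909/1000 ≈ 0.909000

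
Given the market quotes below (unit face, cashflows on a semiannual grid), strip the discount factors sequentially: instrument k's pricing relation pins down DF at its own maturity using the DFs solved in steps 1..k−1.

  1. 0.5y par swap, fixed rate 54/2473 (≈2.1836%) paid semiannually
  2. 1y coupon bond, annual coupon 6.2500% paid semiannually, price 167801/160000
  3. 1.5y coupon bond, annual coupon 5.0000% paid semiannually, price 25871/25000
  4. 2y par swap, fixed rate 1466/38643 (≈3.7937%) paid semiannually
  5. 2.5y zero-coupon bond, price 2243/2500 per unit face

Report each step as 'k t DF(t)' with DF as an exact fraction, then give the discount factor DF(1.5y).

1 1/2 2473/2500
2 1 987/1000
3 3/2 4807/5000
4 2 9267/10000
5 5/2 2243/2500
DF(1.5y) = 4807/5000 ≈ 0.961400

step 1 [0.5y] swap r/2=27/2473: DF=(1 − 27/2473·(0))/(1+27/2473) = 2473/2500 ≈ 0.989200
step 2 [1y] bond c/2=1/32: DF=(167801/160000 − 1/32·(0.989200))/(1+1/32) = 987/1000 ≈ 0.987000
step 3 [1.5y] bond c/2=1/40: DF=(25871/25000 − 1/40·(0.989200+0.987000))/(1+1/40) = 4807/5000 ≈ 0.961400
step 4 [2y] swap r/2=733/38643: DF=(1 − 733/38643·(0.989200+0.987000+0.961400))/(1+733/38643) = 9267/10000 ≈ 0.926700
step 5 [2.5y] zero: DF = P = 2243/2500 ≈ 0.897200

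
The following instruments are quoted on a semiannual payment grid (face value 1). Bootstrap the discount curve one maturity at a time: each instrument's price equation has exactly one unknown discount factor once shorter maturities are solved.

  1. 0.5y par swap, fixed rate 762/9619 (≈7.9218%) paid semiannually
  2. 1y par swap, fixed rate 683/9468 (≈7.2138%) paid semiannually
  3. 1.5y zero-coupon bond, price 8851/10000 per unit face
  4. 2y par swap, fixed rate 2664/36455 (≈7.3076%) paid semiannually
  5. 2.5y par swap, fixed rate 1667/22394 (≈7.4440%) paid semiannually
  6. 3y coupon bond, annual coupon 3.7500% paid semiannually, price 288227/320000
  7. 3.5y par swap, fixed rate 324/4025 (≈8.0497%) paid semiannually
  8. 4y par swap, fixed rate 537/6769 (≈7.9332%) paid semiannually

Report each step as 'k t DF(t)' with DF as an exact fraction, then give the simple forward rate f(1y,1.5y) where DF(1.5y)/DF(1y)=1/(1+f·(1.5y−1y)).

step 1 [0.5y] swap r/2=381/9619: DF=(1 − 381/9619·(0))/(1+381/9619) = 9619/10000 ≈ 0.961900
step 2 [1y] swap r/2=683/18936: DF=(1 − 683/18936·(0.961900))/(1+683/18936) = 9317/10000 ≈ 0.931700
step 3 [1.5y] zero: DF = P = 8851/10000 ≈ 0.885100
step 4 [2y] swap r/2=1332/36455: DF=(1 − 1332/36455·(0.961900+0.931700+0.885100))/(1+1332/36455) = 2167/2500 ≈ 0.866800
step 5 [2.5y] swap r/2=1667/44788: DF=(1 − 1667/44788·(0.961900+0.931700+0.885100+0.866800))/(1+1667/44788) = 8333/10000 ≈ 0.833300
step 6 [3y] bond c/2=3/160: DF=(288227/320000 − 3/160·(0.961900+0.931700+0.885100+0.866800+0.833300))/(1+3/160) = 8017/10000 ≈ 0.801700
step 7 [3.5y] swap r/2=162/4025: DF=(1 − 162/4025·(0.961900+0.931700+0.885100+0.866800+0.833300+0.801700))/(1+162/4025) = 757/1000 ≈ 0.757000
step 8 [4y] swap r/2=537/13538: DF=(1 − 537/13538·(0.961900+0.931700+0.885100+0.866800+0.833300+0.801700+0.757000))/(1+537/13538) = 1463/2000 ≈ 0.731500

1 1/2 9619/10000
2 1 9317/10000
3 3/2 8851/10000
4 2 2167/2500
5 5/2 8333/10000
6 3 8017/10000
7 7/2 757/1000
8 4 1463/2000
f(1y,1.5y) = ((9317/10000)/(8851/10000) − 1)/(1/2) = 932/8851 ≈ 10.5299%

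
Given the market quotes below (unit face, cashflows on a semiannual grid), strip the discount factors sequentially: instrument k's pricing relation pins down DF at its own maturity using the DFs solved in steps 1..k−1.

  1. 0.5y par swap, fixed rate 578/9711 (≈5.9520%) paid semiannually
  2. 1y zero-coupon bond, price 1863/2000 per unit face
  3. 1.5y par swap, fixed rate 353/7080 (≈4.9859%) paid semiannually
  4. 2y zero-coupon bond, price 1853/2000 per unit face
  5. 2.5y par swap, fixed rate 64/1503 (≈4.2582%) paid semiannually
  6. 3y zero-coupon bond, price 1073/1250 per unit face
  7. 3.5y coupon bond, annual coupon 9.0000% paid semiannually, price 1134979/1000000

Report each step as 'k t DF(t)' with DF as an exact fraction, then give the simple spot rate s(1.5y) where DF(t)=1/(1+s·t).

step 1 [0.5y] swap r/2=289/9711: DF=(1 − 289/9711·(0))/(1+289/9711) = 9711/10000 ≈ 0.971100
step 2 [1y] zero: DF = P = 1863/2000 ≈ 0.931500
step 3 [1.5y] swap r/2=353/14160: DF=(1 − 353/14160·(0.971100+0.931500))/(1+353/14160) = 4647/5000 ≈ 0.929400
step 4 [2y] zero: DF = P = 1853/2000 ≈ 0.926500
step 5 [2.5y] swap r/2=32/1503: DF=(1 − 32/1503·(0.971100+0.931500+0.929400+0.926500))/(1+32/1503) = 563/625 ≈ 0.900800
step 6 [3y] zero: DF = P = 1073/1250 ≈ 0.858400
step 7 [3.5y] bond c/2=9/200: DF=(1134979/1000000 − 9/200·(0.971100+0.931500+0.929400+0.926500+0.900800+0.858400))/(1+9/200) = 1697/2000 ≈ 0.848500

1 1/2 9711/10000
2 1 1863/2000
3 3/2 4647/5000
4 2 1853/2000
5 5/2 563/625
6 3 1073/1250
7 7/2 1697/2000
s(1.5y) = (1/(4647/5000) − 1)/(3/2) = 706/13941 ≈ 5.0642%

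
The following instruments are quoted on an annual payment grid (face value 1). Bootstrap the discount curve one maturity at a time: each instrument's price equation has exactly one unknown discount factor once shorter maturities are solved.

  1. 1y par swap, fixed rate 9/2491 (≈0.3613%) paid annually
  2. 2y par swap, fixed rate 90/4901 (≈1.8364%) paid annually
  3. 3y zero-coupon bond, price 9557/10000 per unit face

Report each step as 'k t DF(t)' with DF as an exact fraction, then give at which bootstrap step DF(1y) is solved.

step 1 [1y] swap r/1=9/2491: DF=(1 − 9/2491·(0))/(1+9/2491) = 2491/2500 ≈ 0.996400
step 2 [2y] swap r/1=90/4901: DF=(1 − 90/4901·(0.996400))/(1+90/4901) = 241/250 ≈ 0.964000
step 3 [3y] zero: DF = P = 9557/10000 ≈ 0.955700

1 1 2491/2500
2 2 241/250
3 3 9557/10000
DF(1y) is solved at step 1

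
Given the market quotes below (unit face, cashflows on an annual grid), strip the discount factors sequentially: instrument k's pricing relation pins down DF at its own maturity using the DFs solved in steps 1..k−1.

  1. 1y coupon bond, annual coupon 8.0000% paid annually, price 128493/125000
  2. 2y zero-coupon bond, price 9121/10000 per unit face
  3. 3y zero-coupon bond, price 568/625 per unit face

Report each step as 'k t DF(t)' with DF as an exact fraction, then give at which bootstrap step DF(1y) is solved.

step 1 [1y] bond c/1=2/25: DF=(128493/125000 − 2/25·(0))/(1+2/25) = 4759/5000 ≈ 0.951800
step 2 [2y] zero: DF = P = 9121/10000 ≈ 0.912100
step 3 [3y] zero: DF = P = 568/625 ≈ 0.908800

1 1 4759/5000
2 2 9121/10000
3 3 568/625
DF(1y) is solved at step 1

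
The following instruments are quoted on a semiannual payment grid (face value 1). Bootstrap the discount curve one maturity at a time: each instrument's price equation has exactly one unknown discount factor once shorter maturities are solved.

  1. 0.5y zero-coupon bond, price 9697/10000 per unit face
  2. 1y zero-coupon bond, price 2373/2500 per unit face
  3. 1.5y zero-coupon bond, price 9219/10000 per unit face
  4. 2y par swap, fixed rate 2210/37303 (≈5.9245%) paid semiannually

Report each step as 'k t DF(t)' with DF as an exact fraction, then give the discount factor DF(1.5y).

1 1/2 9697/10000
2 1 2373/2500
3 3/2 9219/10000
4 2 1779/2000
DF(1.5y) = 9219/10000 ≈ 0.921900

step 1 [0.5y] zero: DF = P = 9697/10000 ≈ 0.969700
step 2 [1y] zero: DF = P = 2373/2500 ≈ 0.949200
step 3 [1.5y] zero: DF = P = 9219/10000 ≈ 0.921900
step 4 [2y] swap r/2=1105/37303: DF=(1 − 1105/37303·(0.969700+0.949200+0.921900))/(1+1105/37303) = 1779/2000 ≈ 0.889500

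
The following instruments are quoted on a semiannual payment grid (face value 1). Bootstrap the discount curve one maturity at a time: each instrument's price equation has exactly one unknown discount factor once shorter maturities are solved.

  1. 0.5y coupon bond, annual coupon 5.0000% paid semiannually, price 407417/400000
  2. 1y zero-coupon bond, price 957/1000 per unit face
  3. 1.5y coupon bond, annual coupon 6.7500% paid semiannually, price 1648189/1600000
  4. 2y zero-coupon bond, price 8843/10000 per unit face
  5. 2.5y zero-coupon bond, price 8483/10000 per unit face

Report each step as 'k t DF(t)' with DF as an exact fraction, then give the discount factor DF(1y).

step 1 [0.5y] bond c/2=1/40: DF=(407417/400000 − 1/40·(0))/(1+1/40) = 9937/10000 ≈ 0.993700
step 2 [1y] zero: DF = P = 957/1000 ≈ 0.957000
step 3 [1.5y] bond c/2=27/800: DF=(1648189/1600000 − 27/800·(0.993700+0.957000))/(1+27/800) = 583/625 ≈ 0.932800
step 4 [2y] zero: DF = P = 8843/10000 ≈ 0.884300
step 5 [2.5y] zero: DF = P = 8483/10000 ≈ 0.848300

1 1/2 9937/10000
2 1 957/1000
3 3/2 583/625
4 2 8843/10000
5 5/2 8483/10000
DF(1y) = 957/1000 ≈ 0.957000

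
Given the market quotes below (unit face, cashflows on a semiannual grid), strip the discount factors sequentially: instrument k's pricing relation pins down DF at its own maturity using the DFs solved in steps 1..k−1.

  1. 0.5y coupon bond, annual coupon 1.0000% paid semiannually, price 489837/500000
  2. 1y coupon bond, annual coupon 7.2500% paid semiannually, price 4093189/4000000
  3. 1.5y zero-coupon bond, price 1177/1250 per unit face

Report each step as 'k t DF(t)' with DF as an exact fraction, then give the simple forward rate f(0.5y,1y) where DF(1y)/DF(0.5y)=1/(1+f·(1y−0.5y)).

1 1/2 2437/2500
2 1 4767/5000
3 3/2 1177/1250
f(0.5y,1y) = ((2437/2500)/(4767/5000) − 1)/(1/2) = 214/4767 ≈ 4.4892%

step 1 [0.5y] bond c/2=1/200: DF=(489837/500000 − 1/200·(0))/(1+1/200) = 2437/2500 ≈ 0.974800
step 2 [1y] bond c/2=29/800: DF=(4093189/4000000 − 29/800·(0.974800))/(1+29/800) = 4767/5000 ≈ 0.953400
step 3 [1.5y] zero: DF = P = 1177/1250 ≈ 0.941600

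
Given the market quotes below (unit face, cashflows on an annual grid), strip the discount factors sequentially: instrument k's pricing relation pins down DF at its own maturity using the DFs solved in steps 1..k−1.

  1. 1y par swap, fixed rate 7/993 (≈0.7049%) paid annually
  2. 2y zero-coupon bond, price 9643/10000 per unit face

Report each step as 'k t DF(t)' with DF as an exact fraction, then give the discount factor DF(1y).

1 1 993/1000
2 2 9643/10000
DF(1y) = 993/1000 ≈ 0.993000

step 1 [1y] swap r/1=7/993: DF=(1 − 7/993·(0))/(1+7/993) = 993/1000 ≈ 0.993000
step 2 [2y] zero: DF = P = 9643/10000 ≈ 0.964300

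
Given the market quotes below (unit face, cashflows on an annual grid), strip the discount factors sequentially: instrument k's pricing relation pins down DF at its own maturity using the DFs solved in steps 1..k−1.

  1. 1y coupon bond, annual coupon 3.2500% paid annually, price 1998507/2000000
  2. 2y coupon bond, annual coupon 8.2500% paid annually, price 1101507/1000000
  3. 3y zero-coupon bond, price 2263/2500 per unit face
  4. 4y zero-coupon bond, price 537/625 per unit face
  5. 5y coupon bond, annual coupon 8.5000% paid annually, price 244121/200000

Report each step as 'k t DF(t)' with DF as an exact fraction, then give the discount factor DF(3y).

1 1 4839/5000
2 2 4719/5000
3 3 2263/2500
4 4 537/625
5 5 837/1000
DF(3y) = 2263/2500 ≈ 0.905200

step 1 [1y] bond c/1=13/400: DF=(1998507/2000000 − 13/400·(0))/(1+13/400) = 4839/5000 ≈ 0.967800
step 2 [2y] bond c/1=33/400: DF=(1101507/1000000 − 33/400·(0.967800))/(1+33/400) = 4719/5000 ≈ 0.943800
step 3 [3y] zero: DF = P = 2263/2500 ≈ 0.905200
step 4 [4y] zero: DF = P = 537/625 ≈ 0.859200
step 5 [5y] bond c/1=17/200: DF=(244121/200000 − 17/200·(0.967800+0.943800+0.905200+0.859200))/(1+17/200) = 837/1000 ≈ 0.837000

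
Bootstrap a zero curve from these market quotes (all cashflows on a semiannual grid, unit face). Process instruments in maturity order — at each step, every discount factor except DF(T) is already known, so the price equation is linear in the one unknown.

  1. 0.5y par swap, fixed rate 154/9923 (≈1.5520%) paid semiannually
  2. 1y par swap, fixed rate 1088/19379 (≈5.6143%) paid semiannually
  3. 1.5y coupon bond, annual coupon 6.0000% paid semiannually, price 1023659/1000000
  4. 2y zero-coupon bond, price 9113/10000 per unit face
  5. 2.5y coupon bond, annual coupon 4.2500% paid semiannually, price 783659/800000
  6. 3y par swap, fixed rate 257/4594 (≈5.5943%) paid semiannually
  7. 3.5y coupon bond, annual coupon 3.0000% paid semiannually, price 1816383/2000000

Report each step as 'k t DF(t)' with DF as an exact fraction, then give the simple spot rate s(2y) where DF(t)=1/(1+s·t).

1 1/2 9923/10000
2 1 591/625
3 3/2 4687/5000
4 2 9113/10000
5 5/2 2201/2500
6 3 4229/5000
7 7/2 8133/10000
s(2y) = (1/(9113/10000) − 1)/(2) = 887/18226 ≈ 4.8667%

step 1 [0.5y] swap r/2=77/9923: DF=(1 − 77/9923·(0))/(1+77/9923) = 9923/10000 ≈ 0.992300
step 2 [1y] swap r/2=544/19379: DF=(1 − 544/19379·(0.992300))/(1+544/19379) = 591/625 ≈ 0.945600
step 3 [1.5y] bond c/2=3/100: DF=(1023659/1000000 − 3/100·(0.992300+0.945600))/(1+3/100) = 4687/5000 ≈ 0.937400
step 4 [2y] zero: DF = P = 9113/10000 ≈ 0.911300
step 5 [2.5y] bond c/2=17/800: DF=(783659/800000 − 17/800·(0.992300+0.945600+0.937400+0.911300))/(1+17/800) = 2201/2500 ≈ 0.880400
step 6 [3y] swap r/2=257/9188: DF=(1 − 257/9188·(0.992300+0.945600+0.937400+0.911300+0.880400))/(1+257/9188) = 4229/5000 ≈ 0.845800
step 7 [3.5y] bond c/2=3/200: DF=(1816383/2000000 − 3/200·(0.992300+0.945600+0.937400+0.911300+0.880400+0.845800))/(1+3/200) = 8133/10000 ≈ 0.813300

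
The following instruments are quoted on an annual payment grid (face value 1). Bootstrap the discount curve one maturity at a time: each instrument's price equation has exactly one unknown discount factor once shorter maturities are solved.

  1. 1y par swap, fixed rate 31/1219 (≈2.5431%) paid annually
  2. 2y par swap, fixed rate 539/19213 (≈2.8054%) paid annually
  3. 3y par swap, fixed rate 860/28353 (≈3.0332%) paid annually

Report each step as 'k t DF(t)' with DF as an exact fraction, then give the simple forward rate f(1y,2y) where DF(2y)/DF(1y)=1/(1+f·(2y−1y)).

1 1 1219/1250
2 2 9461/10000
3 3 457/500
f(1y,2y) = ((1219/1250)/(9461/10000) − 1)/(1) = 291/9461 ≈ 3.0758%

step 1 [1y] swap r/1=31/1219: DF=(1 − 31/1219·(0))/(1+31/1219) = 1219/1250 ≈ 0.975200
step 2 [2y] swap r/1=539/19213: DF=(1 − 539/19213·(0.975200))/(1+539/19213) = 9461/10000 ≈ 0.946100
step 3 [3y] swap r/1=860/28353: DF=(1 − 860/28353·(0.975200+0.946100))/(1+860/28353) = 457/500 ≈ 0.914000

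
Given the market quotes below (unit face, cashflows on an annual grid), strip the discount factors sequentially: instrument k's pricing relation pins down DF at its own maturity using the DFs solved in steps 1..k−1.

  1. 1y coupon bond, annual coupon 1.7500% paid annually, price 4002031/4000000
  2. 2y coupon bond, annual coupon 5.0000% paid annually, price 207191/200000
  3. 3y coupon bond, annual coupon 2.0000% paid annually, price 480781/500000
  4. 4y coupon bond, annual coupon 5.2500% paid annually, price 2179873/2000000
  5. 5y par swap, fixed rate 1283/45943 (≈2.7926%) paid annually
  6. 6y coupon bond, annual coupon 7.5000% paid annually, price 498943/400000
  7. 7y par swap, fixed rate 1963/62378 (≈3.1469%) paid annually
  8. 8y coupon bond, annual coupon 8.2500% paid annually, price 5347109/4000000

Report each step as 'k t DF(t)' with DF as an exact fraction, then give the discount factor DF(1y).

1 1 9833/10000
2 2 4699/5000
3 3 181/200
4 4 1789/2000
5 5 8717/10000
6 6 4199/5000
7 7 8037/10000
8 8 1519/2000
DF(1y) = 9833/10000 ≈ 0.983300

step 1 [1y] bond c/1=7/400: DF=(4002031/4000000 − 7/400·(0))/(1+7/400) = 9833/10000 ≈ 0.983300
step 2 [2y] bond c/1=1/20: DF=(207191/200000 − 1/20·(0.983300))/(1+1/20) = 4699/5000 ≈ 0.939800
step 3 [3y] bond c/1=1/50: DF=(480781/500000 − 1/50·(0.983300+0.939800))/(1+1/50) = 181/200 ≈ 0.905000
step 4 [4y] bond c/1=21/400: DF=(2179873/2000000 − 21/400·(0.983300+0.939800+0.905000))/(1+21/400) = 1789/2000 ≈ 0.894500
step 5 [5y] swap r/1=1283/45943: DF=(1 − 1283/45943·(0.983300+0.939800+0.905000+0.894500))/(1+1283/45943) = 8717/10000 ≈ 0.871700
step 6 [6y] bond c/1=3/40: DF=(498943/400000 − 3/40·(0.983300+0.939800+0.905000+0.894500+0.871700))/(1+3/40) = 4199/5000 ≈ 0.839800
step 7 [7y] swap r/1=1963/62378: DF=(1 − 1963/62378·(0.983300+0.939800+0.905000+0.894500+0.871700+0.839800))/(1+1963/62378) = 8037/10000 ≈ 0.803700
step 8 [8y] bond c/1=33/400: DF=(5347109/4000000 − 33/400·(0.983300+0.939800+0.905000+0.894500+0.871700+0.839800+0.803700))/(1+33/400) = 1519/2000 ≈ 0.759500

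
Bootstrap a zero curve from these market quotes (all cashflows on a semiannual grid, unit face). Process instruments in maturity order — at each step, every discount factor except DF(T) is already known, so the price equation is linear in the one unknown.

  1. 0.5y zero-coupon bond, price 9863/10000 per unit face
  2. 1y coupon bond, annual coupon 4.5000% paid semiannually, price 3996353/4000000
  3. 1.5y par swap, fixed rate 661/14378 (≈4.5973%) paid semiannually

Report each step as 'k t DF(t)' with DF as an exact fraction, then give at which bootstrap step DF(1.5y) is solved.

1 1/2 9863/10000
2 1 4777/5000
3 3/2 9339/10000
DF(1.5y) is solved at step 3

step 1 [0.5y] zero: DF = P = 9863/10000 ≈ 0.986300
step 2 [1y] bond c/2=9/400: DF=(3996353/4000000 − 9/400·(0.986300))/(1+9/400) = 4777/5000 ≈ 0.955400
step 3 [1.5y] swap r/2=661/28756: DF=(1 − 661/28756·(0.986300+0.955400))/(1+661/28756) = 9339/10000 ≈ 0.933900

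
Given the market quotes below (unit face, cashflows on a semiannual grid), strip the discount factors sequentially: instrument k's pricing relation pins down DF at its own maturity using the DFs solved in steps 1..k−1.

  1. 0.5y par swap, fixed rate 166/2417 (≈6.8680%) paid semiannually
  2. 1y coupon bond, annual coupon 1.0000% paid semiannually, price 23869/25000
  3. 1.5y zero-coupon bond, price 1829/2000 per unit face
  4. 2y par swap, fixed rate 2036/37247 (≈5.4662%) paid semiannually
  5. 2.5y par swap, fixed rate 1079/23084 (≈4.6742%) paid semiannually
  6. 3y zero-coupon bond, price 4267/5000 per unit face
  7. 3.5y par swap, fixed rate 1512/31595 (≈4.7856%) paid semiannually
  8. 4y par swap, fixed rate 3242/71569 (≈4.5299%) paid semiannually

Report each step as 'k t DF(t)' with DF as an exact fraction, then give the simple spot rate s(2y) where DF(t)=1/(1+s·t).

step 1 [0.5y] swap r/2=83/2417: DF=(1 − 83/2417·(0))/(1+83/2417) = 2417/2500 ≈ 0.966800
step 2 [1y] bond c/2=1/200: DF=(23869/25000 − 1/200·(0.966800))/(1+1/200) = 2363/2500 ≈ 0.945200
step 3 [1.5y] zero: DF = P = 1829/2000 ≈ 0.914500
step 4 [2y] swap r/2=1018/37247: DF=(1 − 1018/37247·(0.966800+0.945200+0.914500))/(1+1018/37247) = 4491/5000 ≈ 0.898200
step 5 [2.5y] swap r/2=1079/46168: DF=(1 − 1079/46168·(0.966800+0.945200+0.914500+0.898200))/(1+1079/46168) = 8921/10000 ≈ 0.892100
step 6 [3y] zero: DF = P = 4267/5000 ≈ 0.853400
step 7 [3.5y] swap r/2=756/31595: DF=(1 − 756/31595·(0.966800+0.945200+0.914500+0.898200+0.892100+0.853400))/(1+756/31595) = 1061/1250 ≈ 0.848800
step 8 [4y] swap r/2=1621/71569: DF=(1 − 1621/71569·(0.966800+0.945200+0.914500+0.898200+0.892100+0.853400+0.848800))/(1+1621/71569) = 8379/10000 ≈ 0.837900

1 1/2 2417/2500
2 1 2363/2500
3 3/2 1829/2000
4 2 4491/5000
5 5/2 8921/10000
6 3 4267/5000
7 7/2 1061/1250
8 4 8379/10000
s(2y) = (1/(4491/5000) − 1)/(2) = 509/8982 ≈ 5.6669%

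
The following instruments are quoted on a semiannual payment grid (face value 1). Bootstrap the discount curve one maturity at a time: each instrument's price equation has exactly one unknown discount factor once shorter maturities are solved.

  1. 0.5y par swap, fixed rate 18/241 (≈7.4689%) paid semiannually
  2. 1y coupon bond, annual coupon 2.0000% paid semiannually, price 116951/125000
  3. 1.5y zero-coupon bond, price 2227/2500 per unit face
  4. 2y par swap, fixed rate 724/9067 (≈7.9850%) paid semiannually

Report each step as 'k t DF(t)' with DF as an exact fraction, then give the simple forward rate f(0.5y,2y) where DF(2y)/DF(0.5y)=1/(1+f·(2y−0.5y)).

step 1 [0.5y] swap r/2=9/241: DF=(1 − 9/241·(0))/(1+9/241) = 241/250 ≈ 0.964000
step 2 [1y] bond c/2=1/100: DF=(116951/125000 − 1/100·(0.964000))/(1+1/100) = 573/625 ≈ 0.916800
step 3 [1.5y] zero: DF = P = 2227/2500 ≈ 0.890800
step 4 [2y] swap r/2=362/9067: DF=(1 − 362/9067·(0.964000+0.916800+0.890800))/(1+362/9067) = 1069/1250 ≈ 0.855200

1 1/2 241/250
2 1 573/625
3 3/2 2227/2500
4 2 1069/1250
f(0.5y,2y) = ((241/250)/(1069/1250) − 1)/(3/2) = 272/3207 ≈ 8.4814%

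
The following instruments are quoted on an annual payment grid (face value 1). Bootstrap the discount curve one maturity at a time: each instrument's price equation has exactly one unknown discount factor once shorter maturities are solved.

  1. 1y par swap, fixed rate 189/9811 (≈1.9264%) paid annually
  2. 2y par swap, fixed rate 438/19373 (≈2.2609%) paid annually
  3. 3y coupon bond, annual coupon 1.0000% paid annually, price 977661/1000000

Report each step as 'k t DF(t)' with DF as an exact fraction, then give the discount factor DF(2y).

step 1 [1y] swap r/1=189/9811: DF=(1 − 189/9811·(0))/(1+189/9811) = 9811/10000 ≈ 0.981100
step 2 [2y] swap r/1=438/19373: DF=(1 − 438/19373·(0.981100))/(1+438/19373) = 4781/5000 ≈ 0.956200
step 3 [3y] bond c/1=1/100: DF=(977661/1000000 − 1/100·(0.981100+0.956200))/(1+1/100) = 593/625 ≈ 0.948800

1 1 9811/10000
2 2 4781/5000
3 3 593/625
DF(2y) = 4781/5000 ≈ 0.956200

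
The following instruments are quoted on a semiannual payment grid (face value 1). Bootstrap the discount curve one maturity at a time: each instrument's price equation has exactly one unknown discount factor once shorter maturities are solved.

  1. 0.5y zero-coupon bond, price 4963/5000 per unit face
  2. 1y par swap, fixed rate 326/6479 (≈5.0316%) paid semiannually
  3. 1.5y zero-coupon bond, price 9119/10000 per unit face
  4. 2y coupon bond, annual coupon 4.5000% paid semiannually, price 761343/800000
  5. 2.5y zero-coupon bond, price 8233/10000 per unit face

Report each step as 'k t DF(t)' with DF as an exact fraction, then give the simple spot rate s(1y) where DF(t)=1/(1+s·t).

step 1 [0.5y] zero: DF = P = 4963/5000 ≈ 0.992600
step 2 [1y] swap r/2=163/6479: DF=(1 − 163/6479·(0.992600))/(1+163/6479) = 9511/10000 ≈ 0.951100
step 3 [1.5y] zero: DF = P = 9119/10000 ≈ 0.911900
step 4 [2y] bond c/2=9/400: DF=(761343/800000 − 9/400·(0.992600+0.951100+0.911900))/(1+9/400) = 8679/10000 ≈ 0.867900
step 5 [2.5y] zero: DF = P = 8233/10000 ≈ 0.823300

1 1/2 4963/5000
2 1 9511/10000
3 3/2 9119/10000
4 2 8679/10000
5 5/2 8233/10000
s(1y) = (1/(9511/10000) − 1)/(1) = 489/9511 ≈ 5.1414%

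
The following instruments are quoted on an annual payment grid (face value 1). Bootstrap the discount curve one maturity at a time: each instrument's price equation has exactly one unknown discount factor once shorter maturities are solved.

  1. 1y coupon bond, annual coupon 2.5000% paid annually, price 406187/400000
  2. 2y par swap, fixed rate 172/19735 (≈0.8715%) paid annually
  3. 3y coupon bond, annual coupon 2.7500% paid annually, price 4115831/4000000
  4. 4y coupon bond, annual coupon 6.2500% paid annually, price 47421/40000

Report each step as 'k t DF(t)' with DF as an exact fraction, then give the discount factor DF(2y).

step 1 [1y] bond c/1=1/40: DF=(406187/400000 − 1/40·(0))/(1+1/40) = 9907/10000 ≈ 0.990700
step 2 [2y] swap r/1=172/19735: DF=(1 − 172/19735·(0.990700))/(1+172/19735) = 2457/2500 ≈ 0.982800
step 3 [3y] bond c/1=11/400: DF=(4115831/4000000 − 11/400·(0.990700+0.982800))/(1+11/400) = 4743/5000 ≈ 0.948600
step 4 [4y] bond c/1=1/16: DF=(47421/40000 − 1/16·(0.990700+0.982800+0.948600))/(1+1/16) = 9439/10000 ≈ 0.943900

1 1 9907/10000
2 2 2457/2500
3 3 4743/5000
4 4 9439/10000
DF(2y) = 2457/2500 ≈ 0.982800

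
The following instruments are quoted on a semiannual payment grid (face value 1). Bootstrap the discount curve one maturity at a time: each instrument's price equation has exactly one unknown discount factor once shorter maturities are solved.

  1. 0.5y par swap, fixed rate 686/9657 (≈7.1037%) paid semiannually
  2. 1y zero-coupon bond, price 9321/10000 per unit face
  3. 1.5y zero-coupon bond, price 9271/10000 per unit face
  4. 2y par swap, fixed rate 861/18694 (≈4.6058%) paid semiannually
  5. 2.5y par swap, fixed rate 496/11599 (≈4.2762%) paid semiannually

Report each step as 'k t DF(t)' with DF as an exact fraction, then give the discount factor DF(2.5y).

1 1/2 9657/10000
2 1 9321/10000
3 3/2 9271/10000
4 2 9139/10000
5 5/2 563/625
DF(2.5y) = 563/625 ≈ 0.900800

step 1 [0.5y] swap r/2=343/9657: DF=(1 − 343/9657·(0))/(1+343/9657) = 9657/10000 ≈ 0.965700
step 2 [1y] zero: DF = P = 9321/10000 ≈ 0.932100
step 3 [1.5y] zero: DF = P = 9271/10000 ≈ 0.927100
step 4 [2y] swap r/2=861/37388: DF=(1 − 861/37388·(0.965700+0.932100+0.927100))/(1+861/37388) = 9139/10000 ≈ 0.913900
step 5 [2.5y] swap r/2=248/11599: DF=(1 − 248/11599·(0.965700+0.932100+0.927100+0.913900))/(1+248/11599) = 563/625 ≈ 0.900800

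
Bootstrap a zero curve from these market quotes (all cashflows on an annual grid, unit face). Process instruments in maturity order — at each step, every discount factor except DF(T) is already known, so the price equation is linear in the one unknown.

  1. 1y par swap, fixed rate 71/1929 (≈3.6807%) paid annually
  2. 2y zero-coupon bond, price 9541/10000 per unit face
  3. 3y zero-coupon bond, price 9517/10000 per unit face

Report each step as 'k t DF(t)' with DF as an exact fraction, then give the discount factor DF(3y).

1 1 1929/2000
2 2 9541/10000
3 3 9517/10000
DF(3y) = 9517/10000 ≈ 0.951700

step 1 [1y] swap r/1=71/1929: DF=(1 − 71/1929·(0))/(1+71/1929) = 1929/2000 ≈ 0.964500
step 2 [2y] zero: DF = P = 9541/10000 ≈ 0.954100
step 3 [3y] zero: DF = P = 9517/10000 ≈ 0.951700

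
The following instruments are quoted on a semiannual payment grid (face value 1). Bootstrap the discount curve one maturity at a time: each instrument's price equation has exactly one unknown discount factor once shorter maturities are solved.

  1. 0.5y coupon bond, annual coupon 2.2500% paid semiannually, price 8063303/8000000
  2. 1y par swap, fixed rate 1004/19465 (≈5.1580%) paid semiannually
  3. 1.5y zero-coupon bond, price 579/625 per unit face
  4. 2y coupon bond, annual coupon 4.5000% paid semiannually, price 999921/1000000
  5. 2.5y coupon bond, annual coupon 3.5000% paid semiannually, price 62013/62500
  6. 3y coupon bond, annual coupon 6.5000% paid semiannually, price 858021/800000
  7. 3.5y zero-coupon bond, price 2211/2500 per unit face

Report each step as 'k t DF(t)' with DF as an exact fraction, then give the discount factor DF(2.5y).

1 1/2 9967/10000
2 1 4749/5000
3 3/2 579/625
4 2 9147/10000
5 5/2 91/100
6 3 8909/10000
7 7/2 2211/2500
DF(2.5y) = 91/100 ≈ 0.910000

step 1 [0.5y] bond c/2=9/800: DF=(8063303/8000000 − 9/800·(0))/(1+9/800) = 9967/10000 ≈ 0.996700
step 2 [1y] swap r/2=502/19465: DF=(1 − 502/19465·(0.996700))/(1+502/19465) = 4749/5000 ≈ 0.949800
step 3 [1.5y] zero: DF = P = 579/625 ≈ 0.926400
step 4 [2y] bond c/2=9/400: DF=(999921/1000000 − 9/400·(0.996700+0.949800+0.926400))/(1+9/400) = 9147/10000 ≈ 0.914700
step 5 [2.5y] bond c/2=7/400: DF=(62013/62500 − 7/400·(0.996700+0.949800+0.926400+0.914700))/(1+7/400) = 91/100 ≈ 0.910000
step 6 [3y] bond c/2=13/400: DF=(858021/800000 − 13/400·(0.996700+0.949800+0.926400+0.914700+0.910000))/(1+13/400) = 8909/10000 ≈ 0.890900
step 7 [3.5y] zero: DF = P = 2211/2500 ≈ 0.884400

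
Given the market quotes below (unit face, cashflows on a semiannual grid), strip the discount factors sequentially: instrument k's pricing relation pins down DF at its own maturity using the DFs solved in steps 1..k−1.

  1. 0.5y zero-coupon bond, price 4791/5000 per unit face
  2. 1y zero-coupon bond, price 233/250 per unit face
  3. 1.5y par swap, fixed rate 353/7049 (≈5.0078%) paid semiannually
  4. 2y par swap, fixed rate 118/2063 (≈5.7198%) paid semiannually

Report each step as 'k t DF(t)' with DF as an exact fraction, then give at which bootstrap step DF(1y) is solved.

1 1/2 4791/5000
2 1 233/250
3 3/2 4647/5000
4 2 4469/5000
DF(1y) is solved at step 2

step 1 [0.5y] zero: DF = P = 4791/5000 ≈ 0.958200
step 2 [1y] zero: DF = P = 233/250 ≈ 0.932000
step 3 [1.5y] swap r/2=353/14098: DF=(1 − 353/14098·(0.958200+0.932000))/(1+353/14098) = 4647/5000 ≈ 0.929400
step 4 [2y] swap r/2=59/2063: DF=(1 − 59/2063·(0.958200+0.932000+0.929400))/(1+59/2063) = 4469/5000 ≈ 0.893800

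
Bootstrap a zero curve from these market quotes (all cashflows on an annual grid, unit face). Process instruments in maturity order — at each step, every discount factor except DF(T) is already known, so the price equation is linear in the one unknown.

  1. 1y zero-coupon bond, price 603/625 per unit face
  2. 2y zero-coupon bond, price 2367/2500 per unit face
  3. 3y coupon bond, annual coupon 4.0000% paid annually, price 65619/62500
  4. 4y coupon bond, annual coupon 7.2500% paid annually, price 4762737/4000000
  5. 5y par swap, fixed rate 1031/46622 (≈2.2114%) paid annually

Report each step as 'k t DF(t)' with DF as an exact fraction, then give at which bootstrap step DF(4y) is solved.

1 1 603/625
2 2 2367/2500
3 3 117/125
4 4 9177/10000
5 5 8969/10000
DF(4y) is solved at step 4

step 1 [1y] zero: DF = P = 603/625 ≈ 0.964800
step 2 [2y] zero: DF = P = 2367/2500 ≈ 0.946800
step 3 [3y] bond c/1=1/25: DF=(65619/62500 − 1/25·(0.964800+0.946800))/(1+1/25) = 117/125 ≈ 0.936000
step 4 [4y] bond c/1=29/400: DF=(4762737/4000000 − 29/400·(0.964800+0.946800+0.936000))/(1+29/400) = 9177/10000 ≈ 0.917700
step 5 [5y] swap r/1=1031/46622: DF=(1 − 1031/46622·(0.964800+0.946800+0.936000+0.917700))/(1+1031/46622) = 8969/10000 ≈ 0.896900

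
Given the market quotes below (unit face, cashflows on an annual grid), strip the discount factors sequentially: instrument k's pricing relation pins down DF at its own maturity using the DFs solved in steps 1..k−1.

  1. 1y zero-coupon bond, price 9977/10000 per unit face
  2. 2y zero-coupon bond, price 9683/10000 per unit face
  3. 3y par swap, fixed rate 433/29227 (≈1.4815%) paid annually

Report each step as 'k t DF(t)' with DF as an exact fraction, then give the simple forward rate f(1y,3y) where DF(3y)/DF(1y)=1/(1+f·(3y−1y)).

step 1 [1y] zero: DF = P = 9977/10000 ≈ 0.997700
step 2 [2y] zero: DF = P = 9683/10000 ≈ 0.968300
step 3 [3y] swap r/1=433/29227: DF=(1 − 433/29227·(0.997700+0.968300))/(1+433/29227) = 9567/10000 ≈ 0.956700

1 1 9977/10000
2 2 9683/10000
3 3 9567/10000
f(1y,3y) = ((9977/10000)/(9567/10000) − 1)/(2) = 205/9567 ≈ 2.1428%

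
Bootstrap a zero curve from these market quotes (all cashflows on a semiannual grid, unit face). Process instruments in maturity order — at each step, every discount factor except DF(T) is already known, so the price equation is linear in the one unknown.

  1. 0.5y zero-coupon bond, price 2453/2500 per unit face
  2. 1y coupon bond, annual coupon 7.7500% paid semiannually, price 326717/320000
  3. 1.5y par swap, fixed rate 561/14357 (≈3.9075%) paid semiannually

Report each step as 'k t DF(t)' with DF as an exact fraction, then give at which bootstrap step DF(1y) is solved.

1 1/2 2453/2500
2 1 9463/10000
3 3/2 9439/10000
DF(1y) is solved at step 2

step 1 [0.5y] zero: DF = P = 2453/2500 ≈ 0.981200
step 2 [1y] bond c/2=31/800: DF=(326717/320000 − 31/800·(0.981200))/(1+31/800) = 9463/10000 ≈ 0.946300
step 3 [1.5y] swap r/2=561/28714: DF=(1 − 561/28714·(0.981200+0.946300))/(1+561/28714) = 9439/10000 ≈ 0.943900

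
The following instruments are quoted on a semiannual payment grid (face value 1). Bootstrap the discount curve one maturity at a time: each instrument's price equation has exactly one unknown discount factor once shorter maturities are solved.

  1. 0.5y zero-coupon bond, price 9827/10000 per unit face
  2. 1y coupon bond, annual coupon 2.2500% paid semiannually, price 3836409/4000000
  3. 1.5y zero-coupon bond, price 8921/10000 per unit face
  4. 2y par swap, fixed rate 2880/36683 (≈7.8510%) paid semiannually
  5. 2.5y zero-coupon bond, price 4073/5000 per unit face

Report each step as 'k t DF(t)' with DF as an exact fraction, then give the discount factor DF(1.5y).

step 1 [0.5y] zero: DF = P = 9827/10000 ≈ 0.982700
step 2 [1y] bond c/2=9/800: DF=(3836409/4000000 − 9/800·(0.982700))/(1+9/800) = 15/16 ≈ 0.937500
step 3 [1.5y] zero: DF = P = 8921/10000 ≈ 0.892100
step 4 [2y] swap r/2=1440/36683: DF=(1 − 1440/36683·(0.982700+0.937500+0.892100))/(1+1440/36683) = 107/125 ≈ 0.856000
step 5 [2.5y] zero: DF = P = 4073/5000 ≈ 0.814600

1 1/2 9827/10000
2 1 15/16
3 3/2 8921/10000
4 2 107/125
5 5/2 4073/5000
DF(1.5y) = 8921/10000 ≈ 0.892100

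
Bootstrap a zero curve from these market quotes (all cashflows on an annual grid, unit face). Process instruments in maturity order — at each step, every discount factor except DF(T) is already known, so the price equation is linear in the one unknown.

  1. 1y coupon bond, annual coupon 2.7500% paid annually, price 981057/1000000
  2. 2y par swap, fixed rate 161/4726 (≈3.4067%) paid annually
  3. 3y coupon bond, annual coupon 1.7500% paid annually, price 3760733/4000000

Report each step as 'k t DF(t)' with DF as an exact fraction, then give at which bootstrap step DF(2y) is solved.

step 1 [1y] bond c/1=11/400: DF=(981057/1000000 − 11/400·(0))/(1+11/400) = 2387/2500 ≈ 0.954800
step 2 [2y] swap r/1=161/4726: DF=(1 − 161/4726·(0.954800))/(1+161/4726) = 2339/2500 ≈ 0.935600
step 3 [3y] bond c/1=7/400: DF=(3760733/4000000 − 7/400·(0.954800+0.935600))/(1+7/400) = 1783/2000 ≈ 0.891500

1 1 2387/2500
2 2 2339/2500
3 3 1783/2000
DF(2y) is solved at step 2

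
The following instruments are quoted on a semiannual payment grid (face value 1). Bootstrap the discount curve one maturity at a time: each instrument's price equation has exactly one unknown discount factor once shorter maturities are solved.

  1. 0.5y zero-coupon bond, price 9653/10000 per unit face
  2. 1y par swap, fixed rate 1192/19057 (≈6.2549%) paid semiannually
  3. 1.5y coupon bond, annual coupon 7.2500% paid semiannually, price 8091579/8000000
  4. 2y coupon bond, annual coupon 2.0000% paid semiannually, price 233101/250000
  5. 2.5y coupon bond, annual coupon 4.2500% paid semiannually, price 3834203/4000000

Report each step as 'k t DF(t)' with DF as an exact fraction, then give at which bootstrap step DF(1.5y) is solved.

1 1/2 9653/10000
2 1 2351/2500
3 3/2 4547/5000
4 2 8953/10000
5 5/2 4307/5000
DF(1.5y) is solved at step 3

step 1 [0.5y] zero: DF = P = 9653/10000 ≈ 0.965300
step 2 [1y] swap r/2=596/19057: DF=(1 − 596/19057·(0.965300))/(1+596/19057) = 2351/2500 ≈ 0.940400
step 3 [1.5y] bond c/2=29/800: DF=(8091579/8000000 − 29/800·(0.965300+0.940400))/(1+29/800) = 4547/5000 ≈ 0.909400
step 4 [2y] bond c/2=1/100: DF=(233101/250000 − 1/100·(0.965300+0.940400+0.909400))/(1+1/100) = 8953/10000 ≈ 0.895300
step 5 [2.5y] bond c/2=17/800: DF=(3834203/4000000 − 17/800·(0.965300+0.940400+0.909400+0.895300))/(1+17/800) = 4307/5000 ≈ 0.861400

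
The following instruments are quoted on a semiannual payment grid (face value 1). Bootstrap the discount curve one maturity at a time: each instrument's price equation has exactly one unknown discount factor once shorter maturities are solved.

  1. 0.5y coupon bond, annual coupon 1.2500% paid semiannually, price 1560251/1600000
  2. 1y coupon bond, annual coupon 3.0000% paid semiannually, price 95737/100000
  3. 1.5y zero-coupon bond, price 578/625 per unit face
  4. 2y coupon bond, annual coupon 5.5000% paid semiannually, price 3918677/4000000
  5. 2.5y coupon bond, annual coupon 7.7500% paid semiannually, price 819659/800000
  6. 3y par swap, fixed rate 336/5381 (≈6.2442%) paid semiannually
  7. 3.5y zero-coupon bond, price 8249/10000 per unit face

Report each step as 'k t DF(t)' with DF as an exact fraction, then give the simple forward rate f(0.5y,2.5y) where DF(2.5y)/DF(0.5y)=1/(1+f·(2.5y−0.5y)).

1 1/2 9691/10000
2 1 9289/10000
3 3/2 578/625
4 2 8779/10000
5 5/2 8483/10000
6 3 104/125
7 7/2 8249/10000
f(0.5y,2.5y) = ((9691/10000)/(8483/10000) − 1)/(2) = 604/8483 ≈ 7.1201%

step 1 [0.5y] bond c/2=1/160: DF=(1560251/1600000 − 1/160·(0))/(1+1/160) = 9691/10000 ≈ 0.969100
step 2 [1y] bond c/2=3/200: DF=(95737/100000 − 3/200·(0.969100))/(1+3/200) = 9289/10000 ≈ 0.928900
step 3 [1.5y] zero: DF = P = 578/625 ≈ 0.924800
step 4 [2y] bond c/2=11/400: DF=(3918677/4000000 − 11/400·(0.969100+0.928900+0.924800))/(1+11/400) = 8779/10000 ≈ 0.877900
step 5 [2.5y] bond c/2=31/800: DF=(819659/800000 − 31/800·(0.969100+0.928900+0.924800+0.877900))/(1+31/800) = 8483/10000 ≈ 0.848300
step 6 [3y] swap r/2=168/5381: DF=(1 − 168/5381·(0.969100+0.928900+0.924800+0.877900+0.848300))/(1+168/5381) = 104/125 ≈ 0.832000
step 7 [3.5y] zero: DF = P = 8249/10000 ≈ 0.824900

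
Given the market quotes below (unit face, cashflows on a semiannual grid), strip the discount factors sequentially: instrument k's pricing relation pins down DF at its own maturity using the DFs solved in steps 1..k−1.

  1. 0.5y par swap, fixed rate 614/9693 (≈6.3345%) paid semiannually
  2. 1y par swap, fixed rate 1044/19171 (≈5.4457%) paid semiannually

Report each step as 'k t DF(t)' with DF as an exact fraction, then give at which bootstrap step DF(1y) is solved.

step 1 [0.5y] swap r/2=307/9693: DF=(1 − 307/9693·(0))/(1+307/9693) = 9693/10000 ≈ 0.969300
step 2 [1y] swap r/2=522/19171: DF=(1 − 522/19171·(0.969300))/(1+522/19171) = 4739/5000 ≈ 0.947800

1 1/2 9693/10000
2 1 4739/5000
DF(1y) is solved at step 2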